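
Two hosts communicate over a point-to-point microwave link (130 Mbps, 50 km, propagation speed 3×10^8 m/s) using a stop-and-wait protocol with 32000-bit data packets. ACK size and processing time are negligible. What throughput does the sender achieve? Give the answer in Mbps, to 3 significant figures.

t_tx = L/R = 32000/130000000 = 0.000246154 s.
t_prop = 50000/300000000 = 0.000166667 s; RTT = 0.000333333 s.
Cycle = t_tx + RTT = 0.000579487 s.
Throughput = L / cycle = 32000 / 0.000579487 = 55.2 Mbps.

55.2 Mbps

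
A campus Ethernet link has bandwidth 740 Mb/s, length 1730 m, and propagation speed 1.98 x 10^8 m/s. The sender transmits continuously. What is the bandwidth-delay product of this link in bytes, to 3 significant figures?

Propagation delay = 1730 / 198000000 = 8.73737e-06 s.
BDP = R × t_prop = 740000000 × 8.73737e-06 = 6465.66 bits.
In bytes: 6465.66/8 = 808 bytes.

808 bytes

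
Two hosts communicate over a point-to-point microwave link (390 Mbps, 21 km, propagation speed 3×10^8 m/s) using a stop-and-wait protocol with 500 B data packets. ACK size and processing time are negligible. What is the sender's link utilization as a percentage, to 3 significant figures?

6.83 %

t_tx = L/R = 4000/390000000 = 1.02564e-05 s.
t_prop = 21000/300000000 = 7e-05 s; RTT = 0.00014 s.
Cycle = t_tx + RTT = 0.000150256 s.
Utilization = t_tx / cycle = 1.02564e-05/0.000150256 = 6.83 %.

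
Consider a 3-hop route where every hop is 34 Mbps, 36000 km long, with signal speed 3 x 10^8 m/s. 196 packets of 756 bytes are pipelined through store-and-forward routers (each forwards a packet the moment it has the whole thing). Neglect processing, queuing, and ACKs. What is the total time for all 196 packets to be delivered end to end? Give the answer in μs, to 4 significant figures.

Per-hop transmission t_tx = L/R = 6048/34000000 = 177.882 μs.
Per-hop propagation t_prop = 36000000/300000000 = 120000 μs.
Pipeline fill: first packet needs 3·t_tx to clear all hops; remaining 195 packets each add one t_tx.
Total = (3+196-1)·t_tx + 3·t_prop = 198·177.882 + 3·120000 = 395200 μs.

395200 μs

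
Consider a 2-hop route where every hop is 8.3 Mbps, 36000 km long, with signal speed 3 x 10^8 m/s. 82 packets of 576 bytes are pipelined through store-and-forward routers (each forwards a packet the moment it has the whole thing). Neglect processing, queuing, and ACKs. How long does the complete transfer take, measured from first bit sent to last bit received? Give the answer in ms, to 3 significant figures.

286 ms

Per-hop transmission t_tx = L/R = 4608/8.3e+06 = 0.555181 ms.
Per-hop propagation t_prop = 36000000/300000000 = 120 ms.
Pipeline fill: first packet needs 2·t_tx to clear all hops; remaining 81 packets each add one t_tx.
Total = (2+82-1)·t_tx + 2·t_prop = 83·0.555181 + 2·120 = 286 ms.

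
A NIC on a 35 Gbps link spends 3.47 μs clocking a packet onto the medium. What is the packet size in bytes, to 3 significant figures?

15200 bytes

L = R × t_tx = 35000000000 b/s × 3.47e-06 s = 121450 bits.
In bytes: 121450 / 8 = 15200 bytes.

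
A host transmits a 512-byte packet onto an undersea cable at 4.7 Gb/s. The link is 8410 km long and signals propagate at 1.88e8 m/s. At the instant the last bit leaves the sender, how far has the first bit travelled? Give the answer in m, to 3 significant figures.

164 m

t_tx = L/R = 4096/4700000000 = 8.71489e-07 s.
Distance = s × t_tx = 188000000 × 8.71489e-07 = 164 m.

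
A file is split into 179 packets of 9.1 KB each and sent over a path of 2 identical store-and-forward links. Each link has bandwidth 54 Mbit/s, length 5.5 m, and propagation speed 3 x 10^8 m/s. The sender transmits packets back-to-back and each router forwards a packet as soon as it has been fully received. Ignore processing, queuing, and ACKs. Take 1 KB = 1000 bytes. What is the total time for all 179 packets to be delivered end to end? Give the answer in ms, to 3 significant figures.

243 ms

Per-hop transmission t_tx = L/R = 72800/54000000 = 1.34815 ms.
Per-hop propagation t_prop = 5.5/300000000 = 1.83333e-05 ms.
Pipeline fill: first packet needs 2·t_tx to clear all hops; remaining 178 packets each add one t_tx.
Total = (2+179-1)·t_tx + 2·t_prop = 180·1.34815 + 2·1.83333e-05 = 243 ms.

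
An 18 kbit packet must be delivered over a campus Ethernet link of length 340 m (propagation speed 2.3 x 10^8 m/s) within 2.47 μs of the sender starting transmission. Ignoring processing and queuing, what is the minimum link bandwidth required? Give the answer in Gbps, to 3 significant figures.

Propagation delay = 340 / 2.3e+08 = 1.47826 μs.
Transmission budget = 2.47 − 1.47826 = 0.991739 μs.
R ≥ L / t_tx = 18000 bits / 9.91739e-07 s = 18.1 Gbps.

18.1 Gbps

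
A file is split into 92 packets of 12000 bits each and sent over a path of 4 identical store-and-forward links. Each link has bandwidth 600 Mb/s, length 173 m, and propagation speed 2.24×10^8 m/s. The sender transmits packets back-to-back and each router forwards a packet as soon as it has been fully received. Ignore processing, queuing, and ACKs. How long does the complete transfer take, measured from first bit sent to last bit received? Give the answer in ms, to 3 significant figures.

Per-hop transmission t_tx = L/R = 12000/600000000 = 0.02 ms.
Per-hop propagation t_prop = 173/2.24e+08 = 0.000772321 ms.
Pipeline fill: first packet needs 4·t_tx to clear all hops; remaining 91 packets each add one t_tx.
Total = (4+92-1)·t_tx + 4·t_prop = 95·0.02 + 4·0.000772321 = 1.90 ms.

1.90 ms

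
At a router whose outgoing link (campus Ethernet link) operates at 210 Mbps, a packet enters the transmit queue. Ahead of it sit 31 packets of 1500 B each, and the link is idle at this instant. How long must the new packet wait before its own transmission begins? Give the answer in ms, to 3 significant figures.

Each queued packet: L/R = 12000/210000000 = 0.0571429 ms.
31 queued → 1.77143 ms.
Queuing delay = 1.77 ms.

1.77 ms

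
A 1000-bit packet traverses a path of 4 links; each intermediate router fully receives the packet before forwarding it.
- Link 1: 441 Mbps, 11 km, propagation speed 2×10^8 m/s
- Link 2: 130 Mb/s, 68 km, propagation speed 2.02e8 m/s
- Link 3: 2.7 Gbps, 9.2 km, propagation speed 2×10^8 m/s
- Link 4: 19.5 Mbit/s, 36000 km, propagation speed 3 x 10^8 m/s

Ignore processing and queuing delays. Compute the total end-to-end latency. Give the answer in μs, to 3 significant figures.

120000 μs

Transmission delays (L/R per hop): 2.26757, 7.69231, 0.37037, 51.2821 μs; sum = 61.6123 μs.
Propagation delays (d/s per hop): 55, 336.634, 46, 120000 μs; sum = 120438 μs.
End-to-end = 120000 μs.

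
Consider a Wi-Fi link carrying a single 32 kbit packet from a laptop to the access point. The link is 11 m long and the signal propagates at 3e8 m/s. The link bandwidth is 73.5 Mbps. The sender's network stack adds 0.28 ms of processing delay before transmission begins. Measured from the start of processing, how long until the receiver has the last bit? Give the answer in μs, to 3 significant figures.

715 μs

L = 32000 bits.
Transmission delay = L/R = 32000 / 73500000 = 435.374 μs.
Propagation delay = d/s = 11 m / 300000000 m/s = 0.0366667 μs.
Plus processing delay 0.28 ms = 280 μs.
Total = 715 μs.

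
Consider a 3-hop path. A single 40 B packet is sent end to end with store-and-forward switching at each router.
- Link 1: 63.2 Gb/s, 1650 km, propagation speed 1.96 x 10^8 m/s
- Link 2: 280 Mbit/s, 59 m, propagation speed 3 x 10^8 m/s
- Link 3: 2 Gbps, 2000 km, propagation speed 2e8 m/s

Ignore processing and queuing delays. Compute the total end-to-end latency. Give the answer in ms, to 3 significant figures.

18.4 ms

L = 40 × 8 = 320 bits.
Transmission delays (L/R per hop): 5.06329e-06, 0.00114286, 0.00016 ms; sum = 0.00130792 ms.
Propagation delays (d/s per hop): 8.41837, 0.000196667, 10 ms; sum = 18.4186 ms.
End-to-end = 18.4 ms.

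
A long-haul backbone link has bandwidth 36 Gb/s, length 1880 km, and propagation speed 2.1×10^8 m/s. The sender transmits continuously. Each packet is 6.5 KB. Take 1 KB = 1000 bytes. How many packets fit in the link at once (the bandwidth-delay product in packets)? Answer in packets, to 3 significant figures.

Propagation delay = 1880000 / 210000000 = 0.00895238 s.
BDP = R × t_prop = 36000000000 × 0.00895238 = 322286000 bits.
In packets of 52000 bits: 6200 packets.

6200 packets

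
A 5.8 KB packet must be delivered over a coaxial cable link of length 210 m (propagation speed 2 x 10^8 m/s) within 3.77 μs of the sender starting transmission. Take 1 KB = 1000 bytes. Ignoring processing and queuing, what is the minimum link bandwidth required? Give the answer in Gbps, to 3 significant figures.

L = 46400 bits.
Propagation delay = 210 / 200000000 = 1.05 μs.
Transmission budget = 3.77 − 1.05 = 2.72 μs.
R ≥ L / t_tx = 46400 bits / 2.72e-06 s = 17.1 Gbps.

17.1 Gbps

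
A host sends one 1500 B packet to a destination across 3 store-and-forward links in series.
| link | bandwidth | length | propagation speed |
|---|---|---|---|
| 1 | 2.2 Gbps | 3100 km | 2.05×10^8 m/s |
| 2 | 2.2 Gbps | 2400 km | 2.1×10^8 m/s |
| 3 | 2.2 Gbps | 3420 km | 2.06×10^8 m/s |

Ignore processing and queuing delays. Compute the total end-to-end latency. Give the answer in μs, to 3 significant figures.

43200 μs

L = 1500 × 8 = 12000 bits.
Transmission delay per hop = L/R = 12000/2200000000 = 5.45455 μs; 3 hops → 16.3636 μs.
Propagation delays (d/s per hop): 15122, 11428.6, 16601.9 μs; sum = 43152.5 μs.
End-to-end = 43200 μs.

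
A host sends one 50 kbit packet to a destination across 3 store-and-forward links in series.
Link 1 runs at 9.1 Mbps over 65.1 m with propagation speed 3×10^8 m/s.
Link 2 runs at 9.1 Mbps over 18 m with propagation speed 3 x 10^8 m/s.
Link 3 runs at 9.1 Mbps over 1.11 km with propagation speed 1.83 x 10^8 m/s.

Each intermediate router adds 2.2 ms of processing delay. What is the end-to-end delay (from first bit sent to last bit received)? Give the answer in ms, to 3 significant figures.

L = 50000 bits.
Transmission delay per hop = L/R = 50000/9100000 = 5.49451 ms; 3 hops → 16.4835 ms.
Propagation delays (d/s per hop): 0.000217, 6e-05, 0.00606557 ms; sum = 0.00634257 ms.
Processing at 2 router(s): 2 × 2.2 ms = 4.4 ms.
End-to-end = 20.9 ms.

20.9 ms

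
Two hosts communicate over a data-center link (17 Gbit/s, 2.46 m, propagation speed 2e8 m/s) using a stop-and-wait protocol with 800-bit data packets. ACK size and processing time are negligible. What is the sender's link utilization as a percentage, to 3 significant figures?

65.7 %

t_tx = L/R = 800/17000000000 = 4.70588e-08 s.
t_prop = 2.46/200000000 = 1.23e-08 s; RTT = 2.46e-08 s.
Cycle = t_tx + RTT = 7.16588e-08 s.
Utilization = t_tx / cycle = 4.70588e-08/7.16588e-08 = 65.7 %.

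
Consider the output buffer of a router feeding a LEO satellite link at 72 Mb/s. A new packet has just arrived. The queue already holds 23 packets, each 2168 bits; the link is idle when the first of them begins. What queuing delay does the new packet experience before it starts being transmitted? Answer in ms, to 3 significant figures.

Each queued packet: L/R = 2168/72000000 = 0.0301111 ms.
23 queued → 0.692556 ms.
Queuing delay = 0.693 ms.

0.693 ms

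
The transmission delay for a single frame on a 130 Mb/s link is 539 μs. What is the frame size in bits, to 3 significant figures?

L = R × t_tx = 130000000 b/s × 0.000539 s = 70070 bits.

70100 bits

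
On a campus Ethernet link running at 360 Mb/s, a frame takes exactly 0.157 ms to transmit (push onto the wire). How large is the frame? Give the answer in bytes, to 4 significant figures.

L = R × t_tx = 360000000 b/s × 0.000157 s = 56520 bits.
In bytes: 56520 / 8 = 7065 bytes.

7065 bytes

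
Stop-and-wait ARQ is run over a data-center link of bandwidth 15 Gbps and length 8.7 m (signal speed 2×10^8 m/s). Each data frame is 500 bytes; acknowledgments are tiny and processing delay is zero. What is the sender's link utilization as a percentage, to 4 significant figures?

75.40 %

t_tx = L/R = 4000/15000000000 = 2.66667e-07 s.
t_prop = 8.7/200000000 = 4.35e-08 s; RTT = 8.7e-08 s.
Cycle = t_tx + RTT = 3.53667e-07 s.
Utilization = t_tx / cycle = 2.66667e-07/3.53667e-07 = 75.40 %.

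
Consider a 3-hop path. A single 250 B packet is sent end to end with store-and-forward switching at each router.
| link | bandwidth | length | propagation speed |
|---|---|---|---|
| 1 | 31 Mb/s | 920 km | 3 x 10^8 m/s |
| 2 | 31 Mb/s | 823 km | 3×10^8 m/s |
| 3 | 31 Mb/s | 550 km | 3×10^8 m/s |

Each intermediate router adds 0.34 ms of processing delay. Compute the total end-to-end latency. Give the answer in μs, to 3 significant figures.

8520 μs

L = 250 × 8 = 2000 bits.
Transmission delay per hop = L/R = 2000/31000000 = 64.5161 μs; 3 hops → 193.548 μs.
Propagation delays (d/s per hop): 3066.67, 2743.33, 1833.33 μs; sum = 7643.33 μs.
Processing at 2 router(s): 2 × 0.34 ms = 680 μs.
End-to-end = 8520 μs.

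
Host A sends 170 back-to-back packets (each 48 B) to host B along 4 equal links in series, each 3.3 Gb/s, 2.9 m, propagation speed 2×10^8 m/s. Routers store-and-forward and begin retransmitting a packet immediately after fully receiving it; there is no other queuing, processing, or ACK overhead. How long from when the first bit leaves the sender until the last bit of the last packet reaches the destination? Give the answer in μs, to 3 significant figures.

Per-hop transmission t_tx = L/R = 384/3300000000 = 0.116364 μs.
Per-hop propagation t_prop = 2.9/200000000 = 0.0145 μs.
Pipeline fill: first packet needs 4·t_tx to clear all hops; remaining 169 packets each add one t_tx.
Total = (4+170-1)·t_tx + 4·t_prop = 173·0.116364 + 4·0.0145 = 20.2 μs.

20.2 μs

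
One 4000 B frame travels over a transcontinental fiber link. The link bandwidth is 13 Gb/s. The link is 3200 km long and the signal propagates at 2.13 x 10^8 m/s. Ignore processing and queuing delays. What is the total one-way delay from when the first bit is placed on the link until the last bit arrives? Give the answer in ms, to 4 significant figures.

L = 4000 × 8 = 32000 bits.
Transmission delay = L/R = 32000 / 13000000000 = 0.00246154 ms.
Propagation delay = d/s = 3200000 m / 213000000 m/s = 15.0235 ms.
Total = 15.03 ms.

15.03 ms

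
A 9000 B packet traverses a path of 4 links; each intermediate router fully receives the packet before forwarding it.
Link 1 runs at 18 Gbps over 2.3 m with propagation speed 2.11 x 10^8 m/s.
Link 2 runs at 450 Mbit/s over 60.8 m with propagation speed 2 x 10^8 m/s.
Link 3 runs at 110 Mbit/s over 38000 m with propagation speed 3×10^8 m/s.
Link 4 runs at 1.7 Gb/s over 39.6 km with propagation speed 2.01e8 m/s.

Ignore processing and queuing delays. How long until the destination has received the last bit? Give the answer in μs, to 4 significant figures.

L = 9000 × 8 = 72000 bits.
Transmission delays (L/R per hop): 4, 160, 654.545, 42.3529 μs; sum = 860.898 μs.
Propagation delays (d/s per hop): 0.0109005, 0.304, 126.667, 197.015 μs; sum = 323.996 μs.
End-to-end = 1185 μs.

1185 μs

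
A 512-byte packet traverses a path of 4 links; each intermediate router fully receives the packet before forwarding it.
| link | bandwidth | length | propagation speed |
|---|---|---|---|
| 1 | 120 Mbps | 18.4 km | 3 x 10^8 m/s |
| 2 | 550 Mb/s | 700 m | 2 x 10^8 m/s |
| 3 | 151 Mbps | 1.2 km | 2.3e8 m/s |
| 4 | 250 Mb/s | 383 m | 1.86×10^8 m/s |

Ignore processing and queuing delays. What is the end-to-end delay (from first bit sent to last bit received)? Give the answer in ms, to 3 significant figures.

0.157 ms

L = 512 × 8 = 4096 bits.
Transmission delays (L/R per hop): 0.0341333, 0.00744727, 0.0271258, 0.016384 ms; sum = 0.0850904 ms.
Propagation delays (d/s per hop): 0.0613333, 0.0035, 0.00521739, 0.00205914 ms; sum = 0.0721099 ms.
End-to-end = 0.157 ms.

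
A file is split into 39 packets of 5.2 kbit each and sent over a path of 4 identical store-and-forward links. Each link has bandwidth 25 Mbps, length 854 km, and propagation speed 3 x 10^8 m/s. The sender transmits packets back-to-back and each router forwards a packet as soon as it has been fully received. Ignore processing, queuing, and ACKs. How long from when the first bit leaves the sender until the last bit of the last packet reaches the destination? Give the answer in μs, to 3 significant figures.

Per-hop transmission t_tx = L/R = 5200/25000000 = 208 μs.
Per-hop propagation t_prop = 854000/300000000 = 2846.67 μs.
Pipeline fill: first packet needs 4·t_tx to clear all hops; remaining 38 packets each add one t_tx.
Total = (4+39-1)·t_tx + 4·t_prop = 42·208 + 4·2846.67 = 20100 μs.

20100 μs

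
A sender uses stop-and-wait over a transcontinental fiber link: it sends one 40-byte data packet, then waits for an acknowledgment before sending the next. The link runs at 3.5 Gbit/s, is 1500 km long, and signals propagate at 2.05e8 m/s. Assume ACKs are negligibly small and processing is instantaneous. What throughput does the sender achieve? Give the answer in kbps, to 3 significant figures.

t_tx = L/R = 320/3500000000 = 9.14286e-08 s.
t_prop = 1500000/2.05e+08 = 0.00731707 s; RTT = 0.0146341 s.
Cycle = t_tx + RTT = 0.0146342 s.
Throughput = L / cycle = 320 / 0.0146342 = 21.9 kbps.

21.9 kbps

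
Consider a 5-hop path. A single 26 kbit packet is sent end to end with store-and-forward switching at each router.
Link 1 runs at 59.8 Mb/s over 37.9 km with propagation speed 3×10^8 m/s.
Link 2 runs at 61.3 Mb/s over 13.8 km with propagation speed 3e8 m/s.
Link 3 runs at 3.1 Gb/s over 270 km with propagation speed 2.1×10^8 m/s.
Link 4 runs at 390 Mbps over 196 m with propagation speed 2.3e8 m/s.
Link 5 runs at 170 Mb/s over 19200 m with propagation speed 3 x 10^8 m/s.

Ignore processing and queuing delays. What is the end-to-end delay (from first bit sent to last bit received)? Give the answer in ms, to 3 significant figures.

L = 26000 bits.
Transmission delays (L/R per hop): 0.434783, 0.424144, 0.0083871, 0.0666667, 0.152941 ms; sum = 1.08692 ms.
Propagation delays (d/s per hop): 0.126333, 0.046, 1.28571, 0.000852174, 0.064 ms; sum = 1.5229 ms.
End-to-end = 2.61 ms.

2.61 ms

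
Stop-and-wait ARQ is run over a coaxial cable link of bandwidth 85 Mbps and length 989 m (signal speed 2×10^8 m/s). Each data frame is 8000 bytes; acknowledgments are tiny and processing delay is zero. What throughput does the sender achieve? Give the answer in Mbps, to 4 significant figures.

t_tx = L/R = 64000/85000000 = 0.000752941 s.
t_prop = 989/200000000 = 4.945e-06 s; RTT = 9.89e-06 s.
Cycle = t_tx + RTT = 0.000762831 s.
Throughput = L / cycle = 64000 / 0.000762831 = 83.90 Mbps.

83.90 Mbps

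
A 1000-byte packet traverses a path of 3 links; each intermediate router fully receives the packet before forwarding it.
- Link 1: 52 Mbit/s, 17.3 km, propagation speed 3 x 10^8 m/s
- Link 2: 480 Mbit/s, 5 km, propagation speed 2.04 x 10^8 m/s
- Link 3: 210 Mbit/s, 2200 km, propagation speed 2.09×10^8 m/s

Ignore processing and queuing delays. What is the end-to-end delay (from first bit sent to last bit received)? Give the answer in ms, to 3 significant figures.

L = 1000 × 8 = 8000 bits.
Transmission delays (L/R per hop): 0.153846, 0.0166667, 0.0380952 ms; sum = 0.208608 ms.
Propagation delays (d/s per hop): 0.0576667, 0.0245098, 10.5263 ms; sum = 10.6085 ms.
End-to-end = 10.8 ms.

10.8 ms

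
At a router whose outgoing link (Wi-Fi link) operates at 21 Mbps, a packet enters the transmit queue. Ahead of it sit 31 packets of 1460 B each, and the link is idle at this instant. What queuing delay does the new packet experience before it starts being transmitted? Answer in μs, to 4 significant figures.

Each queued packet: L/R = 11680/21000000 = 556.19 μs.
31 queued → 17241.9 μs.
Queuing delay = 17240 μs.

17240 μs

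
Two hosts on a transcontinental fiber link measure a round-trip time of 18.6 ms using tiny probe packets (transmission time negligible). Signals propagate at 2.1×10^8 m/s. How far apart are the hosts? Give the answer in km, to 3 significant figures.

1950 km

One-way propagation = RTT/2 = 9.3 ms.
d = s × t = 210000000 × 0.0093 = 1950 km.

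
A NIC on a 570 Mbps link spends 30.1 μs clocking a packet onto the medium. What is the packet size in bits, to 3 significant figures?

17200 bits

L = R × t_tx = 570000000 b/s × 3.01e-05 s = 17157 bits.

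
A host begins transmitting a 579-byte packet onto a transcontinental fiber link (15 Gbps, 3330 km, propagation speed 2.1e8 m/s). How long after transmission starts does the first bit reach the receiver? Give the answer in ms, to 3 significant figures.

First bit experiences only propagation delay: d/s = 3330000/210000000 = 15.9 ms.

15.9 ms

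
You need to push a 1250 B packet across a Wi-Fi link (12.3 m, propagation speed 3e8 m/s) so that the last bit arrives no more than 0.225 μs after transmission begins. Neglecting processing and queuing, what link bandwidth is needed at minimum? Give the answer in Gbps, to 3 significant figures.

L = 10000 bits.
Propagation delay = 12.3 / 300000000 = 0.041 μs.
Transmission budget = 0.225 − 0.041 = 0.184 μs.
R ≥ L / t_tx = 10000 bits / 1.84e-07 s = 54.3 Gbps.

54.3 Gbps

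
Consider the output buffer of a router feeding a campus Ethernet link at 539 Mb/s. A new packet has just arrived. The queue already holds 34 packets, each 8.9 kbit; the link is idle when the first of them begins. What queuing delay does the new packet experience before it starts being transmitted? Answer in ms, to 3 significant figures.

0.561 ms

Each queued packet: L/R = 8900/539000000 = 0.0165121 ms.
34 queued → 0.56141 ms.
Queuing delay = 0.561 ms.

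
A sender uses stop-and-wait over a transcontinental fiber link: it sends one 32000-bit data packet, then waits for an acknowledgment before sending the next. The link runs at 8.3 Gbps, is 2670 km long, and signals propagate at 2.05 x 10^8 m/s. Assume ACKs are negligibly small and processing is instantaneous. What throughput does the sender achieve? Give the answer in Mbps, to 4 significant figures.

t_tx = L/R = 32000/8.3e+09 = 3.85542e-06 s.
t_prop = 2670000/2.05e+08 = 0.0130244 s; RTT = 0.0260488 s.
Cycle = t_tx + RTT = 0.0260526 s.
Throughput = L / cycle = 32000 / 0.0260526 = 1.228 Mbps.

1.228 Mbps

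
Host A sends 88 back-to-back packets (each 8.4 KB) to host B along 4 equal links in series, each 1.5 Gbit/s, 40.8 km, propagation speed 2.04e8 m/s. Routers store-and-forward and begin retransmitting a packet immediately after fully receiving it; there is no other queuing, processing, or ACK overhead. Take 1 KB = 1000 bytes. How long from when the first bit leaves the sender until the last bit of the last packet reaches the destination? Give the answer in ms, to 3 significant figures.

4.88 ms

Per-hop transmission t_tx = L/R = 67200/1500000000 = 0.0448 ms.
Per-hop propagation t_prop = 40800/204000000 = 0.2 ms.
Pipeline fill: first packet needs 4·t_tx to clear all hops; remaining 87 packets each add one t_tx.
Total = (4+88-1)·t_tx + 4·t_prop = 91·0.0448 + 4·0.2 = 4.88 ms.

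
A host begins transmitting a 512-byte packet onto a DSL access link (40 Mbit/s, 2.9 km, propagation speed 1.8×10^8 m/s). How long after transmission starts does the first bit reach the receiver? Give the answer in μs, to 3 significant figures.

First bit experiences only propagation delay: d/s = 2900/180000000 = 16.1 μs.

16.1 μs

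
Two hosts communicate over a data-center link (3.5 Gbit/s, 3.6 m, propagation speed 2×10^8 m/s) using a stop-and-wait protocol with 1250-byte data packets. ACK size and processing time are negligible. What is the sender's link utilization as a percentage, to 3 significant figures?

98.8 %

t_tx = L/R = 10000/3500000000 = 2.85714e-06 s.
t_prop = 3.6/200000000 = 1.8e-08 s; RTT = 3.6e-08 s.
Cycle = t_tx + RTT = 2.89314e-06 s.
Utilization = t_tx / cycle = 2.85714e-06/2.89314e-06 = 98.8 %.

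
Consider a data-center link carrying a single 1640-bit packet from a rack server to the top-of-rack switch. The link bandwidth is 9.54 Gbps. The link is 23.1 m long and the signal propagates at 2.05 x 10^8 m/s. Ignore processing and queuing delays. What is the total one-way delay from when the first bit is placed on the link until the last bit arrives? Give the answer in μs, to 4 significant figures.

0.2846 μs

Transmission delay = L/R = 1640 / 9540000000 = 0.171908 μs.
Propagation delay = d/s = 23.1 m / 2.05e+08 m/s = 0.112683 μs.
Total = 0.2846 μs.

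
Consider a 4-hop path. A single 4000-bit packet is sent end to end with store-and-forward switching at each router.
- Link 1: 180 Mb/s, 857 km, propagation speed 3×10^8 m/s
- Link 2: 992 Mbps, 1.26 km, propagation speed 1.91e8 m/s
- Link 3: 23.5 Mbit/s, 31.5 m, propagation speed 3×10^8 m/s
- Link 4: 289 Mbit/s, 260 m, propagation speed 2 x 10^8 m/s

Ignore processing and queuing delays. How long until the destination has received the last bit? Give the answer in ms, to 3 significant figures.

Transmission delays (L/R per hop): 0.0222222, 0.00403226, 0.170213, 0.0138408 ms; sum = 0.210308 ms.
Propagation delays (d/s per hop): 2.85667, 0.00659686, 0.000105, 0.0013 ms; sum = 2.86467 ms.
End-to-end = 3.07 ms.

3.07 ms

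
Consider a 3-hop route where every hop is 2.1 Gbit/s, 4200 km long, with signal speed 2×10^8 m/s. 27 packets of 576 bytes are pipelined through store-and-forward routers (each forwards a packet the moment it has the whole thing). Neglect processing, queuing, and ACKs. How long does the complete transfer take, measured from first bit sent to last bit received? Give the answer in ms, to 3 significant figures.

63.1 ms

Per-hop transmission t_tx = L/R = 4608/2100000000 = 0.00219429 ms.
Per-hop propagation t_prop = 4200000/200000000 = 21 ms.
Pipeline fill: first packet needs 3·t_tx to clear all hops; remaining 26 packets each add one t_tx.
Total = (3+27-1)·t_tx + 3·t_prop = 29·0.00219429 + 3·21 = 63.1 ms.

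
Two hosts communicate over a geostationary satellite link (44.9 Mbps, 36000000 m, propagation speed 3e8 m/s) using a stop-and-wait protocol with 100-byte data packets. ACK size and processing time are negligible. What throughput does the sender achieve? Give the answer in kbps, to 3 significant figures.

3.33 kbps

t_tx = L/R = 800/44900000 = 1.78174e-05 s.
t_prop = 36000000/300000000 = 0.12 s; RTT = 0.24 s.
Cycle = t_tx + RTT = 0.240018 s.
Throughput = L / cycle = 800 / 0.240018 = 3.33 kbps.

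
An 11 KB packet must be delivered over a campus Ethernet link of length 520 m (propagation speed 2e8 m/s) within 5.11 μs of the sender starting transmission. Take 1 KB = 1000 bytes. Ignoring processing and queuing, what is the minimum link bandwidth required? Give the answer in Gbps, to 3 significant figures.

35.1 Gbps

L = 88000 bits.
Propagation delay = 520 / 200000000 = 2.6 μs.
Transmission budget = 5.11 − 2.6 = 2.51 μs.
R ≥ L / t_tx = 88000 bits / 2.51e-06 s = 35.1 Gbps.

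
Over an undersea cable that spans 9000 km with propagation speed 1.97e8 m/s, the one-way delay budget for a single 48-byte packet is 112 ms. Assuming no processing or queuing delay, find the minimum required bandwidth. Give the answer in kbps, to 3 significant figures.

5.79 kbps

L = 384 bits.
Propagation delay = 9000000 / 197000000 = 45.6853 ms.
Transmission budget = 112 − 45.6853 = 66.3147 ms.
R ≥ L / t_tx = 384 bits / 0.0663147 s = 5.79 kbps.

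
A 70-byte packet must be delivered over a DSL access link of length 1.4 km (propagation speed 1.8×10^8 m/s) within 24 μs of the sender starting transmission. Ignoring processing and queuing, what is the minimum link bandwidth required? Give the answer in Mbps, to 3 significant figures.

L = 560 bits.
Propagation delay = 1400 / 180000000 = 7.77778 μs.
Transmission budget = 24 − 7.77778 = 16.2222 μs.
R ≥ L / t_tx = 560 bits / 1.62222e-05 s = 34.5 Mbps.

34.5 Mbps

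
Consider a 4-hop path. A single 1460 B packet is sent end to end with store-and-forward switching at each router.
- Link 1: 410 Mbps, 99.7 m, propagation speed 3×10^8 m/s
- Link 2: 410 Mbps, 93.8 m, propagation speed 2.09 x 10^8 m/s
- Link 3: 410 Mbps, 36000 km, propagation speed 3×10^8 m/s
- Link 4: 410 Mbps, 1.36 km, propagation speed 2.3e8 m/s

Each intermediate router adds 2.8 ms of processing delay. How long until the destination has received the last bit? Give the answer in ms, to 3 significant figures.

129 ms

L = 1460 × 8 = 11680 bits.
Transmission delay per hop = L/R = 11680/410000000 = 0.0284878 ms; 4 hops → 0.113951 ms.
Propagation delays (d/s per hop): 0.000332333, 0.000448804, 120, 0.00591304 ms; sum = 120.007 ms.
Processing at 3 router(s): 3 × 2.8 ms = 8.4 ms.
End-to-end = 129 ms.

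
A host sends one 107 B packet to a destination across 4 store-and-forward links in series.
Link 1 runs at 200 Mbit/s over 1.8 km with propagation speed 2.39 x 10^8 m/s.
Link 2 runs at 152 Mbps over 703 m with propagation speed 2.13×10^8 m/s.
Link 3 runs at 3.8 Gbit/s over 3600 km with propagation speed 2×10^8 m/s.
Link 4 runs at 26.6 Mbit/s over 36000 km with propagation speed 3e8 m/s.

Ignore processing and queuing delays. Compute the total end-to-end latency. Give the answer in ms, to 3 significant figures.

L = 107 × 8 = 856 bits.
Transmission delays (L/R per hop): 0.00428, 0.00563158, 0.000225263, 0.0321805 ms; sum = 0.0423173 ms.
Propagation delays (d/s per hop): 0.00753138, 0.00330047, 18, 120 ms; sum = 138.011 ms.
End-to-end = 138 ms.

138 ms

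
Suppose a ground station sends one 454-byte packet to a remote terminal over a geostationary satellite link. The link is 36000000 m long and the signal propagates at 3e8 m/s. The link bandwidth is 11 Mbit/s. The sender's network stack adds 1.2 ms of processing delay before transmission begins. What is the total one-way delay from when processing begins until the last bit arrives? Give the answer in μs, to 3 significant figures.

L = 454 × 8 = 3632 bits.
Transmission delay = L/R = 3632 / 11000000 = 330.182 μs.
Propagation delay = d/s = 36000000 m / 300000000 m/s = 120000 μs.
Plus processing delay 1.2 ms = 1200 μs.
Total = 122000 μs.

122000 μs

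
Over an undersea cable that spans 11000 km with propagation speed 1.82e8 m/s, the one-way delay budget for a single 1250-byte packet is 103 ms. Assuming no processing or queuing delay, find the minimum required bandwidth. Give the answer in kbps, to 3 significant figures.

L = 10000 bits.
Propagation delay = 11000000 / 182000000 = 60.4396 ms.
Transmission budget = 103 − 60.4396 = 42.5604 ms.
R ≥ L / t_tx = 10000 bits / 0.0425604 s = 235 kbps.

235 kbps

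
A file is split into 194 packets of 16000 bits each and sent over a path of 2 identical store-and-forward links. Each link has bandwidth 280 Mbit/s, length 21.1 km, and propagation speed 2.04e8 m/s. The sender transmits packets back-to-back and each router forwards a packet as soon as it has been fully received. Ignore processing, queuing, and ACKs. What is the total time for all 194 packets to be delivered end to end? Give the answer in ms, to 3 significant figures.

11.3 ms

Per-hop transmission t_tx = L/R = 16000/280000000 = 0.0571429 ms.
Per-hop propagation t_prop = 21100/204000000 = 0.103431 ms.
Pipeline fill: first packet needs 2·t_tx to clear all hops; remaining 193 packets each add one t_tx.
Total = (2+194-1)·t_tx + 2·t_prop = 195·0.0571429 + 2·0.103431 = 11.3 ms.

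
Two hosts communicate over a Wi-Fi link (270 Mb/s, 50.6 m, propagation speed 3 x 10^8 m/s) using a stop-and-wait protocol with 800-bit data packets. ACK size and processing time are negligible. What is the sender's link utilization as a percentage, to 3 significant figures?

t_tx = L/R = 800/270000000 = 2.96296e-06 s.
t_prop = 50.6/300000000 = 1.68667e-07 s; RTT = 3.37333e-07 s.
Cycle = t_tx + RTT = 3.3003e-06 s.
Utilization = t_tx / cycle = 2.96296e-06/3.3003e-06 = 89.8 %.

89.8 %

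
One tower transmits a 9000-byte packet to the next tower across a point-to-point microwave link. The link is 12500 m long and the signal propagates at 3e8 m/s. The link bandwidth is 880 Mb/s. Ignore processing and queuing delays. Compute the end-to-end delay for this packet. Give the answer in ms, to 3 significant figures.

0.123 ms

L = 9000 × 8 = 72000 bits.
Transmission delay = L/R = 72000 / 880000000 = 0.0818182 ms.
Propagation delay = d/s = 12500 m / 300000000 m/s = 0.0416667 ms.
Total = 0.123 ms.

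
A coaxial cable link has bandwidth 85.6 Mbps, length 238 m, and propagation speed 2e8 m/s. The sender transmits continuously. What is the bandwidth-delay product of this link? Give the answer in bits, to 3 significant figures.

102 bits

Propagation delay = 238 / 200000000 = 1.19e-06 s.
BDP = R × t_prop = 85600000 × 1.19e-06 = 101.864 bits.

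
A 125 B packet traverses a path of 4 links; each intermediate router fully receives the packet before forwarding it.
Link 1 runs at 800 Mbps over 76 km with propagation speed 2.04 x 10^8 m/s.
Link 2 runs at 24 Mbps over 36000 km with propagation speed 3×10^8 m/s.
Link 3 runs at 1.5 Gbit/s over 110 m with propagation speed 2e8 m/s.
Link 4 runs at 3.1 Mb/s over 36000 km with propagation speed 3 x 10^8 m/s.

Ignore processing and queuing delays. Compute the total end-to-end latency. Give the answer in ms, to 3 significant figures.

241 ms

L = 125 × 8 = 1000 bits.
Transmission delays (L/R per hop): 0.00125, 0.0416667, 0.000666667, 0.322581 ms; sum = 0.366164 ms.
Propagation delays (d/s per hop): 0.372549, 120, 0.00055, 120 ms; sum = 240.373 ms.
End-to-end = 241 ms.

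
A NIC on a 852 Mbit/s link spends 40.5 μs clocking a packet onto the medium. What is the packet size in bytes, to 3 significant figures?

4310 bytes

L = R × t_tx = 852000000 b/s × 4.05e-05 s = 34506 bits.
In bytes: 34506 / 8 = 4310 bytes.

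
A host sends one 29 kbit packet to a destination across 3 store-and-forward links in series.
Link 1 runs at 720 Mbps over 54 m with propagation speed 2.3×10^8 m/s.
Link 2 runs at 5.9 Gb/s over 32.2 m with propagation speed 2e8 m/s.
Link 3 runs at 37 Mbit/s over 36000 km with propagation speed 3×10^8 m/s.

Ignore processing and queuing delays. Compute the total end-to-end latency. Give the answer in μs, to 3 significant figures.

121000 μs

L = 29000 bits.
Transmission delays (L/R per hop): 40.2778, 4.91525, 783.784 μs; sum = 828.977 μs.
Propagation delays (d/s per hop): 0.234783, 0.161, 120000 μs; sum = 120000 μs.
End-to-end = 121000 μs.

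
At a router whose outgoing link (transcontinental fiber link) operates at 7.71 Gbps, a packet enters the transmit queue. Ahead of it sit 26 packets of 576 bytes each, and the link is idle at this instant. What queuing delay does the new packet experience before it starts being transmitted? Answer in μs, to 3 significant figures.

Each queued packet: L/R = 4608/7710000000 = 0.597665 μs.
26 queued → 15.5393 μs.
Queuing delay = 15.5 μs.

15.5 μs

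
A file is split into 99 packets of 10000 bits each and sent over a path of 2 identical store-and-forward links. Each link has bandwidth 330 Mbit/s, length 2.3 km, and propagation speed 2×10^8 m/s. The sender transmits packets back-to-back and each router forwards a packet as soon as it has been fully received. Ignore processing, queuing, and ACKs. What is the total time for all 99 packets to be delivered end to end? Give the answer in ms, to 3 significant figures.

3.05 ms

Per-hop transmission t_tx = L/R = 10000/330000000 = 0.030303 ms.
Per-hop propagation t_prop = 2300/200000000 = 0.0115 ms.
Pipeline fill: first packet needs 2·t_tx to clear all hops; remaining 98 packets each add one t_tx.
Total = (2+99-1)·t_tx + 2·t_prop = 100·0.030303 + 2·0.0115 = 3.05 ms.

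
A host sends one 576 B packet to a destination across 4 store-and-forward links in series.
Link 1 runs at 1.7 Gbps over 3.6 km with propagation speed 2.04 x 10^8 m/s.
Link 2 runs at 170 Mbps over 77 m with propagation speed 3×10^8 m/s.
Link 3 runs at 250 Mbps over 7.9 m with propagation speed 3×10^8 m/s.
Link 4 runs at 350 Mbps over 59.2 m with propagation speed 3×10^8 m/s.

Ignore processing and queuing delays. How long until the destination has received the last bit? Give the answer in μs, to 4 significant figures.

L = 576 × 8 = 4608 bits.
Transmission delays (L/R per hop): 2.71059, 27.1059, 18.432, 13.1657 μs; sum = 61.4142 μs.
Propagation delays (d/s per hop): 17.6471, 0.256667, 0.0263333, 0.197333 μs; sum = 18.1274 μs.
End-to-end = 79.54 μs.

79.54 μs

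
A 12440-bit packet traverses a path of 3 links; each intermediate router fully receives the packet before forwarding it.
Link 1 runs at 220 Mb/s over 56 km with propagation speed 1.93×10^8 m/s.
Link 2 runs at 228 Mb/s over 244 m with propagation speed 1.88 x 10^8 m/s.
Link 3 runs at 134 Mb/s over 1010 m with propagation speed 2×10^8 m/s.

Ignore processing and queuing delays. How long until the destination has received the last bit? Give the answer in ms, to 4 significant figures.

Transmission delays (L/R per hop): 0.0565455, 0.0545614, 0.0928358 ms; sum = 0.203943 ms.
Propagation delays (d/s per hop): 0.290155, 0.00129787, 0.00505 ms; sum = 0.296503 ms.
End-to-end = 0.5004 ms.

0.5004 ms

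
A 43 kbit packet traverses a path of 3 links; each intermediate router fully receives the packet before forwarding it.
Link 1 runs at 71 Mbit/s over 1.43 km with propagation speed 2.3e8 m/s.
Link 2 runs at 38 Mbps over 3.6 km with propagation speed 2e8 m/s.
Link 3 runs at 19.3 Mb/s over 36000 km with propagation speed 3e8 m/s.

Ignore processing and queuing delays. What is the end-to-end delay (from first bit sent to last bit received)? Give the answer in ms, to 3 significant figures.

L = 43000 bits.
Transmission delays (L/R per hop): 0.605634, 1.13158, 2.22798 ms; sum = 3.96519 ms.
Propagation delays (d/s per hop): 0.00621739, 0.018, 120 ms; sum = 120.024 ms.
End-to-end = 124 ms.

124 ms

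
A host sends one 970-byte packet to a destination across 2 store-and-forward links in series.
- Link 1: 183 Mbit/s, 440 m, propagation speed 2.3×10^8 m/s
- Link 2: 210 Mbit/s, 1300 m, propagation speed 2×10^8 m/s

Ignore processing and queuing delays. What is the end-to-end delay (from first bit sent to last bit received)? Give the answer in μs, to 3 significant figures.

87.8 μs

L = 970 × 8 = 7760 bits.
Transmission delays (L/R per hop): 42.4044, 36.9524 μs; sum = 79.3568 μs.
Propagation delays (d/s per hop): 1.91304, 6.5 μs; sum = 8.41304 μs.
End-to-end = 87.8 μs.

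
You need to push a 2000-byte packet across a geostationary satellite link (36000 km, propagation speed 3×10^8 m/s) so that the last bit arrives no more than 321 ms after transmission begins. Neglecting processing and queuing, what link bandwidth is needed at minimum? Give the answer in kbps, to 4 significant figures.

L = 16000 bits.
Propagation delay = 36000000 / 300000000 = 120 ms.
Transmission budget = 321 − 120 = 201 ms.
R ≥ L / t_tx = 16000 bits / 0.201 s = 79.60 kbps.

79.60 kbps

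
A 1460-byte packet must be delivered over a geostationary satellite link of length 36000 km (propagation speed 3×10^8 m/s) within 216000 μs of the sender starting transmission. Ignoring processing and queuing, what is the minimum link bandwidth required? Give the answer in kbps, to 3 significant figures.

122 kbps

L = 11680 bits.
Propagation delay = 36000000 / 300000000 = 120000 μs.
Transmission budget = 216000 − 120000 = 96000 μs.
R ≥ L / t_tx = 11680 bits / 0.096 s = 122 kbps.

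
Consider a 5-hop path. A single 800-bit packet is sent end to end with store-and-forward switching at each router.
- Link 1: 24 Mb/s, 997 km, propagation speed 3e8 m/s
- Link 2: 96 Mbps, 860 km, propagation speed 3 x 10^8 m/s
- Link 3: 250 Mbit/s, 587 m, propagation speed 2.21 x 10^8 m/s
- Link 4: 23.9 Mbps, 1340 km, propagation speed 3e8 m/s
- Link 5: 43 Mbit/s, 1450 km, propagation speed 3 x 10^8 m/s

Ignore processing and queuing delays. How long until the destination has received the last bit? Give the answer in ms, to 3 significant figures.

15.6 ms

Transmission delays (L/R per hop): 0.0333333, 0.00833333, 0.0032, 0.0334728, 0.0186047 ms; sum = 0.0969441 ms.
Propagation delays (d/s per hop): 3.32333, 2.86667, 0.00265611, 4.46667, 4.83333 ms; sum = 15.4927 ms.
End-to-end = 15.6 ms.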